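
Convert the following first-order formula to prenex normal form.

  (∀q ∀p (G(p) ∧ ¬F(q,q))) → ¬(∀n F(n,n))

∃q ∃p ∃n (¬G(p) ∨ F(q,q) ∨ ¬F(n,n))

First replace A → B with ¬A ∨ B.
  ¬(∀q ∀p (G(p) ∧ ¬F(q,q))) ∨ ¬(∀n F(n,n))
Drive negations inward (¬∀x A ≡ ∃x ¬A, ¬∃x A ≡ ∀x ¬A, De Morgan for ∧/∨):
  (∃q ∃p (¬G(p) ∨ F(q,q))) ∨ (∃n ¬F(n,n))
All bound variables are already distinct, so no renaming is needed.
Extract every quantifier outward, since the variables are now distinct and don't occur free across branches:
  ∃q ∃p ∃n (¬G(p) ∨ F(q,q) ∨ ¬F(n,n))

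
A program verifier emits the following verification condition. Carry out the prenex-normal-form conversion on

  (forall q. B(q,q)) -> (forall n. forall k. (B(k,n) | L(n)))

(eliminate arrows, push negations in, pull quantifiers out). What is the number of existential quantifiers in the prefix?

1

Eliminate → and ↔ using ¬ and ∨.
  ~(forall q. B(q,q)) | (forall n. forall k. (B(k,n) | L(n)))
Push ¬ through the quantifiers and connectives to reach negation normal form:
  (exists q. ~B(q,q)) | (forall n. forall k. (B(k,n) | L(n)))
Finally move all quantifiers to the prefix:
  exists q. forall n. forall k. (~B(q,q) | B(k,n) | L(n))
The prefix is exists q forall n forall k: 2 universal, 1 existential.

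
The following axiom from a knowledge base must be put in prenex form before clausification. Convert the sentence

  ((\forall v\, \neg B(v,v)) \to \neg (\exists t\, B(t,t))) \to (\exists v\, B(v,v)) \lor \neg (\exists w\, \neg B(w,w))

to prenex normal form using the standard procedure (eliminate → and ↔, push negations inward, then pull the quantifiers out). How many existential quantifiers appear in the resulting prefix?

2

First replace A → B with ¬A ∨ B.
  \neg (\neg (\forall v\, \neg B(v,v)) \lor \neg (\exists t\, B(t,t))) \lor (\exists v\, B(v,v)) \lor \neg (\exists w\, \neg B(w,w))
Move each ¬ inward, flipping quantifiers it crosses:
  (\forall v\, \neg B(v,v)) \land (\exists t\, B(t,t)) \lor (\exists v\, B(v,v)) \lor (\forall w\, B(w,w))
Rename bound variables to avoid capture: v↦v1.
  (\forall v\, \neg B(v,v)) \land (\exists t\, B(t,t)) \lor (\exists v1\, B(v1,v1)) \lor (\forall w\, B(w,w))
Pull the quantifiers to the front (each side's bound variable is not free in the other side):
  \forall v\, \exists t\, \exists v1\, \forall w\, (\neg B(v,v) \land B(t,t) \lor B(v1,v1) \lor B(w,w))
The prefix is \forall v \exists t \exists v1 \forall w: 2 universal, 2 existential.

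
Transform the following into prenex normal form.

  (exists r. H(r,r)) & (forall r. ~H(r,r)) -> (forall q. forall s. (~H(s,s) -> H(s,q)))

forall r. exists y. forall q. forall s. (~H(r,r) | H(y,y) | H(s,s) | H(s,q))

Eliminate → and ↔ using ¬ and ∨.
  ~((exists r. H(r,r)) & (forall r. ~H(r,r))) | (forall q. forall s. (~~H(s,s) | H(s,q)))
Move each ¬ inward, flipping quantifiers it crosses:
  (forall r. ~H(r,r)) | (exists r. H(r,r)) | (forall q. forall s. (H(s,s) | H(s,q)))
Give each quantifier a distinct variable: r↦y.
  (forall r. ~H(r,r)) | (exists y. H(y,y)) | (forall q. forall s. (H(s,s) | H(s,q)))
Pull the quantifiers to the front (each side's bound variable is not free in the other side):
  forall r. exists y. forall q. forall s. (~H(r,r) | H(y,y) | H(s,s) | H(s,q))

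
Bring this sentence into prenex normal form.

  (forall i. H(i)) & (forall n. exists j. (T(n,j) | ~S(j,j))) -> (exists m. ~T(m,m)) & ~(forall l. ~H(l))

exists i. exists n. forall j. exists m. exists l. (~H(i) | ~T(n,j) & S(j,j) | ~T(m,m) & H(l))

Eliminate → and ↔ using ¬ and ∨.
  ~((forall i. H(i)) & (forall n. exists j. (T(n,j) | ~S(j,j)))) | (exists m. ~T(m,m)) & ~(forall l. ~H(l))
Move each ¬ inward, flipping quantifiers it crosses:
  (exists i. ~H(i)) | (exists n. forall j. (~T(n,j) & S(j,j))) | (exists m. ~T(m,m)) & (exists l. H(l))
All bound variables are already distinct, so no renaming is needed.
Finally move all quantifiers to the prefix:
  exists i. exists n. forall j. exists m. exists l. (~H(i) | ~T(n,j) & S(j,j) | ~T(m,m) & H(l))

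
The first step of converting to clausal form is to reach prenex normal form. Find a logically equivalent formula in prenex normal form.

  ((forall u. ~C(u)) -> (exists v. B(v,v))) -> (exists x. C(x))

forall u. forall v. exists x. (~C(u) & ~B(v,v) | C(x))

First replace A → B with ¬A ∨ B.
  ~(~(forall u. ~C(u)) | (exists v. B(v,v))) | (exists x. C(x))
Push ¬ through the quantifiers and connectives to reach negation normal form:
  (forall u. ~C(u)) & (forall v. ~B(v,v)) | (exists x. C(x))
Finally move all quantifiers to the prefix:
  forall u. forall v. exists x. (~C(u) & ~B(v,v) | C(x))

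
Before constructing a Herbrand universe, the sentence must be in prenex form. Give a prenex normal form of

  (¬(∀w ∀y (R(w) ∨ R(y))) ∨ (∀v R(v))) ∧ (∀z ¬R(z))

Drive negations inward (¬∀x A ≡ ∃x ¬A, ¬∃x A ≡ ∀x ¬A, De Morgan for ∧/∨):
  ((∃w ∃y (¬R(w) ∧ ¬R(y))) ∨ (∀v R(v))) ∧ (∀z ¬R(z))
All bound variables are already distinct, so no renaming is needed.
Pull the quantifiers to the front (each side's bound variable is not free in the other side):
  ∃w ∃y ∀v ∀z ((¬R(w) ∧ ¬R(y) ∨ R(v)) ∧ ¬R(z))

∃w ∃y ∀v ∀z ((¬R(w) ∧ ¬R(y) ∨ R(v)) ∧ ¬R(z))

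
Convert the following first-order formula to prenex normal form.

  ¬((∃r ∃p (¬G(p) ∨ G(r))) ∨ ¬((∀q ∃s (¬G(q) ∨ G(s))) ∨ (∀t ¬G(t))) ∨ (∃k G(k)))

Move each ¬ inward, flipping quantifiers it crosses:
  (∀r ∀p (G(p) ∧ ¬G(r))) ∧ ((∀q ∃s (¬G(q) ∨ G(s))) ∨ (∀t ¬G(t))) ∧ (∀k ¬G(k))
Extract every quantifier outward, since the variables are now distinct and don't occur free across branches:
  ∀r ∀p ∀q ∃s ∀t ∀k (G(p) ∧ ¬G(r) ∧ (¬G(q) ∨ G(s) ∨ ¬G(t)) ∧ ¬G(k))

∀r ∀p ∀q ∃s ∀t ∀k (G(p) ∧ ¬G(r) ∧ (¬G(q) ∨ G(s) ∨ ¬G(t)) ∧ ¬G(k))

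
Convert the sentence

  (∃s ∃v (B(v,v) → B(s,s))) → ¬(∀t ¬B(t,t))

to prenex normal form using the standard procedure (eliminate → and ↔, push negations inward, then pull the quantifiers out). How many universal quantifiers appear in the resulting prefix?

Eliminate → and ↔ using ¬ and ∨.
  ¬(∃s ∃v (¬B(v,v) ∨ B(s,s))) ∨ ¬(∀t ¬B(t,t))
Drive negations inward (¬∀x A ≡ ∃x ¬A, ¬∃x A ≡ ∀x ¬A, De Morgan for ∧/∨):
  (∀s ∀v (B(v,v) ∧ ¬B(s,s))) ∨ (∃t B(t,t))
All bound variables are already distinct, so no renaming is needed.
Pull the quantifiers to the front (each side's bound variable is not free in the other side):
  ∀s ∀v ∃t (B(v,v) ∧ ¬B(s,s) ∨ B(t,t))
The prefix is ∀s ∀v ∃t: 2 universal, 1 existential.

2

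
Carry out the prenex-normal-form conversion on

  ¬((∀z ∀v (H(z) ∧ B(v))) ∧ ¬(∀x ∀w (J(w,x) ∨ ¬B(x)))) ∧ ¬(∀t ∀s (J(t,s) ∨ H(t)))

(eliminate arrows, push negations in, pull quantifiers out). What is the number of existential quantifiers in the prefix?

4

Move each ¬ inward, flipping quantifiers it crosses:
  ((∃z ∃v (¬H(z) ∨ ¬B(v))) ∨ (∀x ∀w (J(w,x) ∨ ¬B(x)))) ∧ (∃t ∃s (¬J(t,s) ∧ ¬H(t)))
All bound variables are already distinct, so no renaming is needed.
Finally move all quantifiers to the prefix:
  ∃z ∃v ∀x ∀w ∃t ∃s ((¬H(z) ∨ ¬B(v) ∨ J(w,x) ∨ ¬B(x)) ∧ ¬J(t,s) ∧ ¬H(t))
The prefix is ∃z ∃v ∀x ∀w ∃t ∃s: 2 universal, 4 existential.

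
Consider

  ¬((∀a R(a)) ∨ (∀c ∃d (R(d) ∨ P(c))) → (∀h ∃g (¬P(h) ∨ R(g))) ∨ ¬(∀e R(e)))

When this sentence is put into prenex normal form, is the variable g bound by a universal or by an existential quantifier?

Rewrite implications/biconditionals: A → B as ¬A ∨ B.
  ¬(¬((∀a R(a)) ∨ (∀c ∃d (R(d) ∨ P(c)))) ∨ (∀h ∃g (¬P(h) ∨ R(g))) ∨ ¬(∀e R(e)))
Move each ¬ inward, flipping quantifiers it crosses:
  ((∀a R(a)) ∨ (∀c ∃d (R(d) ∨ P(c)))) ∧ (∃h ∀g (P(h) ∧ ¬R(g))) ∧ (∀e R(e))
All bound variables are already distinct, so no renaming is needed.
Pull the quantifiers to the front (each side's bound variable is not free in the other side):
  ∀a ∀c ∃d ∃h ∀g ∀e ((R(a) ∨ R(d) ∨ P(c)) ∧ P(h) ∧ ¬R(g) ∧ R(e))
The quantifier ∃g sits under an odd number of negations (counting the antecedent side of each →), so it flips to ∀g.

universal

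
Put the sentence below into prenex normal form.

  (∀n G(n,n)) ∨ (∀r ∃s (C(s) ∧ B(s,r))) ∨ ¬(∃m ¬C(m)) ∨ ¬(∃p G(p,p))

∀n ∀r ∃s ∀m ∀p (G(n,n) ∨ C(s) ∧ B(s,r) ∨ C(m) ∨ ¬G(p,p))

Drive negations inward (¬∀x A ≡ ∃x ¬A, ¬∃x A ≡ ∀x ¬A, De Morgan for ∧/∨):
  (∀n G(n,n)) ∨ (∀r ∃s (C(s) ∧ B(s,r))) ∨ (∀m C(m)) ∨ (∀p ¬G(p,p))
All bound variables are already distinct, so no renaming is needed.
Extract every quantifier outward, since the variables are now distinct and don't occur free across branches:
  ∀n ∀r ∃s ∀m ∀p (G(n,n) ∨ C(s) ∧ B(s,r) ∨ C(m) ∨ ¬G(p,p))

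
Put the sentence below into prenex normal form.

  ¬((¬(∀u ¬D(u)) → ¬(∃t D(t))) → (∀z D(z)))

∀u ∀t ∃z ((¬D(u) ∨ ¬D(t)) ∧ ¬D(z))

First replace A → B with ¬A ∨ B.
  ¬(¬(¬¬(∀u ¬D(u)) ∨ ¬(∃t D(t))) ∨ (∀z D(z)))
Drive negations inward (¬∀x A ≡ ∃x ¬A, ¬∃x A ≡ ∀x ¬A, De Morgan for ∧/∨):
  ((∀u ¬D(u)) ∨ (∀t ¬D(t))) ∧ (∃z ¬D(z))
Finally move all quantifiers to the prefix:
  ∀u ∀t ∃z ((¬D(u) ∨ ¬D(t)) ∧ ¬D(z))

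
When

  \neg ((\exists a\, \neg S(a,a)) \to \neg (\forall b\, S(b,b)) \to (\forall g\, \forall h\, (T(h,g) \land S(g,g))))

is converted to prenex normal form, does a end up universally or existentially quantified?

existential

Rewrite implications/biconditionals: A → B as ¬A ∨ B.
  \neg (\neg (\exists a\, \neg S(a,a)) \lor \neg \neg (\forall b\, S(b,b)) \lor (\forall g\, \forall h\, (T(h,g) \land S(g,g))))
Drive negations inward (¬∀x A ≡ ∃x ¬A, ¬∃x A ≡ ∀x ¬A, De Morgan for ∧/∨):
  (\exists a\, \neg S(a,a)) \land (\exists b\, \neg S(b,b)) \land (\exists g\, \exists h\, (\neg T(h,g) \lor \neg S(g,g)))
All bound variables are already distinct, so no renaming is needed.
Finally move all quantifiers to the prefix:
  \exists a\, \exists b\, \exists g\, \exists h\, (\neg S(a,a) \land \neg S(b,b) \land (\neg T(h,g) \lor \neg S(g,g)))
The quantifier \exists a sits under an even number of negations (counting the antecedent side of each →), so it remains existential.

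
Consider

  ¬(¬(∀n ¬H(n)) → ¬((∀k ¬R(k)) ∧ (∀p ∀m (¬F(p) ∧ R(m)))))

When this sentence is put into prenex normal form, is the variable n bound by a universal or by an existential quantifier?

First replace A → B with ¬A ∨ B.
  ¬(¬¬(∀n ¬H(n)) ∨ ¬((∀k ¬R(k)) ∧ (∀p ∀m (¬F(p) ∧ R(m)))))
Push ¬ through the quantifiers and connectives to reach negation normal form:
  (∃n H(n)) ∧ (∀k ¬R(k)) ∧ (∀p ∀m (¬F(p) ∧ R(m)))
All bound variables are already distinct, so no renaming is needed.
Finally move all quantifiers to the prefix:
  ∃n ∀k ∀p ∀m (H(n) ∧ ¬R(k) ∧ ¬F(p) ∧ R(m))
The quantifier ∀n sits under an odd number of negations (counting the antecedent side of each →), so it flips to ∃n.

existential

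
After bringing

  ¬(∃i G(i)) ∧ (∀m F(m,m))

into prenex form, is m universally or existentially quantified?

universal

Push ¬ through the quantifiers and connectives to reach negation normal form:
  (∀i ¬G(i)) ∧ (∀m F(m,m))
All bound variables are already distinct, so no renaming is needed.
Finally move all quantifiers to the prefix:
  ∀i ∀m (¬G(i) ∧ F(m,m))
The quantifier ∀m sits under an even number of negations, so it remains universal.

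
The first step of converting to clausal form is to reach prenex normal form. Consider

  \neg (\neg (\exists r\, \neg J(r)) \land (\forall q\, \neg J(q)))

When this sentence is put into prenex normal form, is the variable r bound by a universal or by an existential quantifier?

existential

Move each ¬ inward, flipping quantifiers it crosses:
  (\exists r\, \neg J(r)) \lor (\exists q\, J(q))
All bound variables are already distinct, so no renaming is needed.
Extract every quantifier outward, since the variables are now distinct and don't occur free across branches:
  \exists r\, \exists q\, (\neg J(r) \lor J(q))
The quantifier \exists r sits under an even number of negations, so it remains existential.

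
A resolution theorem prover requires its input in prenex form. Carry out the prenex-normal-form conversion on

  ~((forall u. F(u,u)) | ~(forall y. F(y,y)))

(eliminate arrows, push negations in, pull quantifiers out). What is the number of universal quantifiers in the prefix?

1

Push ¬ through the quantifiers and connectives to reach negation normal form:
  (exists u. ~F(u,u)) & (forall y. F(y,y))
All bound variables are already distinct, so no renaming is needed.
Extract every quantifier outward, since the variables are now distinct and don't occur free across branches:
  exists u. forall y. (~F(u,u) & F(y,y))
The prefix is exists u forall y: 1 universal, 1 existential.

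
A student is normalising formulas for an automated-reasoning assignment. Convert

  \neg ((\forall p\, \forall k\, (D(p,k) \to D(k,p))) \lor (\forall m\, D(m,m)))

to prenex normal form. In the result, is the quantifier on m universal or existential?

existential

First replace A → B with ¬A ∨ B.
  \neg ((\forall p\, \forall k\, (\neg D(p,k) \lor D(k,p))) \lor (\forall m\, D(m,m)))
Move each ¬ inward, flipping quantifiers it crosses:
  (\exists p\, \exists k\, (D(p,k) \land \neg D(k,p))) \land (\exists m\, \neg D(m,m))
Finally move all quantifiers to the prefix:
  \exists p\, \exists k\, \exists m\, (D(p,k) \land \neg D(k,p) \land \neg D(m,m))
The quantifier \forall m sits under an odd number of negations (counting the antecedent side of each →), so it flips to \exists m.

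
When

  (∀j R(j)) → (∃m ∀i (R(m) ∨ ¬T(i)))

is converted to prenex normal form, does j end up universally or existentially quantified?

existential

First replace A → B with ¬A ∨ B.
  ¬(∀j R(j)) ∨ (∃m ∀i (R(m) ∨ ¬T(i)))
Drive negations inward (¬∀x A ≡ ∃x ¬A, ¬∃x A ≡ ∀x ¬A, De Morgan for ∧/∨):
  (∃j ¬R(j)) ∨ (∃m ∀i (R(m) ∨ ¬T(i)))
All bound variables are already distinct, so no renaming is needed.
Pull the quantifiers to the front (each side's bound variable is not free in the other side):
  ∃j ∃m ∀i (¬R(j) ∨ R(m) ∨ ¬T(i))
The quantifier ∀j sits under an odd number of negations (counting the antecedent side of each →), so it flips to ∃j.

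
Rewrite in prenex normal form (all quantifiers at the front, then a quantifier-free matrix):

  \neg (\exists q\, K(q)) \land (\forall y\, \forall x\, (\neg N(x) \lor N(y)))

\forall q\, \forall y\, \forall x\, (\neg K(q) \land (\neg N(x) \lor N(y)))

Push ¬ through the quantifiers and connectives to reach negation normal form:
  (\forall q\, \neg K(q)) \land (\forall y\, \forall x\, (\neg N(x) \lor N(y)))
Finally move all quantifiers to the prefix:
  \forall q\, \forall y\, \forall x\, (\neg K(q) \land (\neg N(x) \lor N(y)))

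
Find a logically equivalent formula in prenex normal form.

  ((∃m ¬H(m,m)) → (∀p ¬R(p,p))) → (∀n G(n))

First replace A → B with ¬A ∨ B.
  ¬(¬(∃m ¬H(m,m)) ∨ (∀p ¬R(p,p))) ∨ (∀n G(n))
Drive negations inward (¬∀x A ≡ ∃x ¬A, ¬∃x A ≡ ∀x ¬A, De Morgan for ∧/∨):
  (∃m ¬H(m,m)) ∧ (∃p R(p,p)) ∨ (∀n G(n))
All bound variables are already distinct, so no renaming is needed.
Finally move all quantifiers to the prefix:
  ∃m ∃p ∀n (¬H(m,m) ∧ R(p,p) ∨ G(n))

∃m ∃p ∀n (¬H(m,m) ∧ R(p,p) ∨ G(n))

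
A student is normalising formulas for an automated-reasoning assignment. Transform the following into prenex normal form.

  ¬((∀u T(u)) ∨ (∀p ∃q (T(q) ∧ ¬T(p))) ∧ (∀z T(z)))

Move each ¬ inward, flipping quantifiers it crosses:
  (∃u ¬T(u)) ∧ ((∃p ∀q (¬T(q) ∨ T(p))) ∨ (∃z ¬T(z)))
All bound variables are already distinct, so no renaming is needed.
Extract every quantifier outward, since the variables are now distinct and don't occur free across branches:
  ∃u ∃p ∀q ∃z (¬T(u) ∧ (¬T(q) ∨ T(p) ∨ ¬T(z)))

∃u ∃p ∀q ∃z (¬T(u) ∧ (¬T(q) ∨ T(p) ∨ ¬T(z)))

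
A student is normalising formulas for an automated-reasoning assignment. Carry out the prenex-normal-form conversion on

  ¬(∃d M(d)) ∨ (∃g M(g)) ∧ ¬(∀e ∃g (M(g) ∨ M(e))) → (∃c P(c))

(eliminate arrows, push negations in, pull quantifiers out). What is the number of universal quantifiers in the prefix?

Eliminate → and ↔ using ¬ and ∨.
  ¬(¬(∃d M(d)) ∨ (∃g M(g)) ∧ ¬(∀e ∃g (M(g) ∨ M(e)))) ∨ (∃c P(c))
Move each ¬ inward, flipping quantifiers it crosses:
  (∃d M(d)) ∧ ((∀g ¬M(g)) ∨ (∀e ∃g (M(g) ∨ M(e)))) ∨ (∃c P(c))
Standardize variables apart so no two quantifiers bind the same name: g↦z.
  (∃d M(d)) ∧ ((∀g ¬M(g)) ∨ (∀e ∃z (M(z) ∨ M(e)))) ∨ (∃c P(c))
Finally move all quantifiers to the prefix:
  ∃d ∀g ∀e ∃z ∃c (M(d) ∧ (¬M(g) ∨ M(z) ∨ M(e)) ∨ P(c))
The prefix is ∃d ∀g ∀e ∃z ∃c: 2 universal, 3 existential.

2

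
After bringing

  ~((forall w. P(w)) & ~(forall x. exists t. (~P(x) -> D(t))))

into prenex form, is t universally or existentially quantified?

existential

Eliminate → and ↔ using ¬ and ∨.
  ~((forall w. P(w)) & ~(forall x. exists t. (~~P(x) | D(t))))
Move each ¬ inward, flipping quantifiers it crosses:
  (exists w. ~P(w)) | (forall x. exists t. (P(x) | D(t)))
Finally move all quantifiers to the prefix:
  exists w. forall x. exists t. (~P(w) | P(x) | D(t))
The quantifier exists t sits under an even number of negations (counting the antecedent side of each →), so it remains existential.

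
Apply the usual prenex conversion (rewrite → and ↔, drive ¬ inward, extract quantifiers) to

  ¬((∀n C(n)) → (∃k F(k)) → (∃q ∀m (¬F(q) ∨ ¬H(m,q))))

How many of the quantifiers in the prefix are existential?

Eliminate → and ↔ using ¬ and ∨.
  ¬(¬(∀n C(n)) ∨ ¬(∃k F(k)) ∨ (∃q ∀m (¬F(q) ∨ ¬H(m,q))))
Drive negations inward (¬∀x A ≡ ∃x ¬A, ¬∃x A ≡ ∀x ¬A, De Morgan for ∧/∨):
  (∀n C(n)) ∧ (∃k F(k)) ∧ (∀q ∃m (F(q) ∧ H(m,q)))
Pull the quantifiers to the front (each side's bound variable is not free in the other side):
  ∀n ∃k ∀q ∃m (C(n) ∧ F(k) ∧ F(q) ∧ H(m,q))
The prefix is ∀n ∃k ∀q ∃m: 2 universal, 2 existential.

2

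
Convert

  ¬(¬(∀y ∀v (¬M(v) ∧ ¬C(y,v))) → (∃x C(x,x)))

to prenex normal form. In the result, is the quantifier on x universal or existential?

universal

First replace A → B with ¬A ∨ B.
  ¬(¬¬(∀y ∀v (¬M(v) ∧ ¬C(y,v))) ∨ (∃x C(x,x)))
Drive negations inward (¬∀x A ≡ ∃x ¬A, ¬∃x A ≡ ∀x ¬A, De Morgan for ∧/∨):
  (∃y ∃v (M(v) ∨ C(y,v))) ∧ (∀x ¬C(x,x))
All bound variables are already distinct, so no renaming is needed.
Pull the quantifiers to the front (each side's bound variable is not free in the other side):
  ∃y ∃v ∀x ((M(v) ∨ C(y,v)) ∧ ¬C(x,x))
The quantifier ∃x sits under an odd number of negations (counting the antecedent side of each →), so it flips to ∀x.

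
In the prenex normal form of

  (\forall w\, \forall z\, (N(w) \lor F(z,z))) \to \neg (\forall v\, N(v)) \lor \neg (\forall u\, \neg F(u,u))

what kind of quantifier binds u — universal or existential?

existential

Rewrite implications/biconditionals: A → B as ¬A ∨ B.
  \neg (\forall w\, \forall z\, (N(w) \lor F(z,z))) \lor \neg (\forall v\, N(v)) \lor \neg (\forall u\, \neg F(u,u))
Drive negations inward (¬∀x A ≡ ∃x ¬A, ¬∃x A ≡ ∀x ¬A, De Morgan for ∧/∨):
  (\exists w\, \exists z\, (\neg N(w) \land \neg F(z,z))) \lor (\exists v\, \neg N(v)) \lor (\exists u\, F(u,u))
All bound variables are already distinct, so no renaming is needed.
Pull the quantifiers to the front (each side's bound variable is not free in the other side):
  \exists w\, \exists z\, \exists v\, \exists u\, (\neg N(w) \land \neg F(z,z) \lor \neg N(v) \lor F(u,u))
The quantifier \forall u sits under an odd number of negations (counting the antecedent side of each →), so it flips to \exists u.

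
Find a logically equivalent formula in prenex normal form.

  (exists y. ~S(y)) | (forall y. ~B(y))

Rename bound variables to avoid capture: y↦p.
  (exists y. ~S(y)) | (forall p. ~B(p))
Extract every quantifier outward, since the variables are now distinct and don't occur free across branches:
  exists y. forall p. (~S(y) | ~B(p))

exists y. forall p. (~S(y) | ~B(p))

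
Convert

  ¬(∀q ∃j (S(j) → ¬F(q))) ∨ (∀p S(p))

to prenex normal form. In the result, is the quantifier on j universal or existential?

First replace A → B with ¬A ∨ B.
  ¬(∀q ∃j (¬S(j) ∨ ¬F(q))) ∨ (∀p S(p))
Drive negations inward (¬∀x A ≡ ∃x ¬A, ¬∃x A ≡ ∀x ¬A, De Morgan for ∧/∨):
  (∃q ∀j (S(j) ∧ F(q))) ∨ (∀p S(p))
All bound variables are already distinct, so no renaming is needed.
Pull the quantifiers to the front (each side's bound variable is not free in the other side):
  ∃q ∀j ∀p (S(j) ∧ F(q) ∨ S(p))
The quantifier ∃j sits under an odd number of negations (counting the antecedent side of each →), so it flips to ∀j.

universal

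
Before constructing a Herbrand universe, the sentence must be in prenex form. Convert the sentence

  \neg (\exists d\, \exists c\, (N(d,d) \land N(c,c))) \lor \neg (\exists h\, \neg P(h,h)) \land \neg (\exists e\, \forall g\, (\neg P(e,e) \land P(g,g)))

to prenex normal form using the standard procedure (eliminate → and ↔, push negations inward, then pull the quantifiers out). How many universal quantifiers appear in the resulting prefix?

4

Push ¬ through the quantifiers and connectives to reach negation normal form:
  (\forall d\, \forall c\, (\neg N(d,d) \lor \neg N(c,c))) \lor (\forall h\, P(h,h)) \land (\forall e\, \exists g\, (P(e,e) \lor \neg P(g,g)))
Extract every quantifier outward, since the variables are now distinct and don't occur free across branches:
  \forall d\, \forall c\, \forall h\, \forall e\, \exists g\, (\neg N(d,d) \lor \neg N(c,c) \lor P(h,h) \land (P(e,e) \lor \neg P(g,g)))
The prefix is \forall d \forall c \forall h \forall e \exists g: 4 universal, 1 existential.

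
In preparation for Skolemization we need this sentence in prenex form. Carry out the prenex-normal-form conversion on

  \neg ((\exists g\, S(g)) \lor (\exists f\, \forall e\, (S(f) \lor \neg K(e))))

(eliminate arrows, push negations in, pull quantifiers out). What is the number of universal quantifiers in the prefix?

Push ¬ through the quantifiers and connectives to reach negation normal form:
  (\forall g\, \neg S(g)) \land (\forall f\, \exists e\, (\neg S(f) \land K(e)))
All bound variables are already distinct, so no renaming is needed.
Pull the quantifiers to the front (each side's bound variable is not free in the other side):
  \forall g\, \forall f\, \exists e\, (\neg S(g) \land \neg S(f) \land K(e))
The prefix is \forall g \forall f \exists e: 2 universal, 1 existential.

2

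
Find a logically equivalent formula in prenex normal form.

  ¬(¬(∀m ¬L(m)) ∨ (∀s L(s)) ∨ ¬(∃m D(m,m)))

Move each ¬ inward, flipping quantifiers it crosses:
  (∀m ¬L(m)) ∧ (∃s ¬L(s)) ∧ (∃m D(m,m))
Rename bound variables to avoid capture: m↦x1.
  (∀m ¬L(m)) ∧ (∃s ¬L(s)) ∧ (∃x1 D(x1,x1))
Finally move all quantifiers to the prefix:
  ∀m ∃s ∃x1 (¬L(m) ∧ ¬L(s) ∧ D(x1,x1))

∀m ∃s ∃x1 (¬L(m) ∧ ¬L(s) ∧ D(x1,x1))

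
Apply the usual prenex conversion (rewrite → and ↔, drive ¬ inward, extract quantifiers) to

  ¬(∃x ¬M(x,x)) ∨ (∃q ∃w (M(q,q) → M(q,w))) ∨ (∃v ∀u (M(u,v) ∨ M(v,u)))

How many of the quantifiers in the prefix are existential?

Rewrite implications/biconditionals: A → B as ¬A ∨ B.
  ¬(∃x ¬M(x,x)) ∨ (∃q ∃w (¬M(q,q) ∨ M(q,w))) ∨ (∃v ∀u (M(u,v) ∨ M(v,u)))
Move each ¬ inward, flipping quantifiers it crosses:
  (∀x M(x,x)) ∨ (∃q ∃w (¬M(q,q) ∨ M(q,w))) ∨ (∃v ∀u (M(u,v) ∨ M(v,u)))
Extract every quantifier outward, since the variables are now distinct and don't occur free across branches:
  ∀x ∃q ∃w ∃v ∀u (M(x,x) ∨ ¬M(q,q) ∨ M(q,w) ∨ M(u,v) ∨ M(v,u))
The prefix is ∀x ∃q ∃w ∃v ∀u: 2 universal, 3 existential.

3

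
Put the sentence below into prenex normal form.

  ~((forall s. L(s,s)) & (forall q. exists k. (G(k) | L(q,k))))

Move each ¬ inward, flipping quantifiers it crosses:
  (exists s. ~L(s,s)) | (exists q. forall k. (~G(k) & ~L(q,k)))
All bound variables are already distinct, so no renaming is needed.
Extract every quantifier outward, since the variables are now distinct and don't occur free across branches:
  exists s. exists q. forall k. (~L(s,s) | ~G(k) & ~L(q,k))

exists s. exists q. forall k. (~L(s,s) | ~G(k) & ~L(q,k))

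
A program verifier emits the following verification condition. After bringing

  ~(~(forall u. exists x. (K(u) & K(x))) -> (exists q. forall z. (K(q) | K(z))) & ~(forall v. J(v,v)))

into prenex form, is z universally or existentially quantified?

Eliminate → and ↔ using ¬ and ∨.
  ~(~~(forall u. exists x. (K(u) & K(x))) | (exists q. forall z. (K(q) | K(z))) & ~(forall v. J(v,v)))
Push ¬ through the quantifiers and connectives to reach negation normal form:
  (exists u. forall x. (~K(u) | ~K(x))) & ((forall q. exists z. (~K(q) & ~K(z))) | (forall v. J(v,v)))
All bound variables are already distinct, so no renaming is needed.
Extract every quantifier outward, since the variables are now distinct and don't occur free across branches:
  exists u. forall x. forall q. exists z. forall v. ((~K(u) | ~K(x)) & (~K(q) & ~K(z) | J(v,v)))
The quantifier forall z sits under an odd number of negations (counting the antecedent side of each →), so it flips to exists z.

existential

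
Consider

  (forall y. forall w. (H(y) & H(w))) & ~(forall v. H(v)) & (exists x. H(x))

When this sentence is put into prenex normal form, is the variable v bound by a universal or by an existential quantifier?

Move each ¬ inward, flipping quantifiers it crosses:
  (forall y. forall w. (H(y) & H(w))) & (exists v. ~H(v)) & (exists x. H(x))
All bound variables are already distinct, so no renaming is needed.
Extract every quantifier outward, since the variables are now distinct and don't occur free across branches:
  forall y. forall w. exists v. exists x. (H(y) & H(w) & ~H(v) & H(x))
The quantifier forall v sits under an odd number of negations, so it flips to exists v.

existential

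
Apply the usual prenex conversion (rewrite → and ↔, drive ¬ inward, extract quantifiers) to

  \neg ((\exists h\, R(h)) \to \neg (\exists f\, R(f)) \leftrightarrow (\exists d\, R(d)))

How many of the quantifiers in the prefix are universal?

3

First replace A → B with ¬A ∨ B; A ↔ B as (¬A ∨ B) ∧ (¬B ∨ A).
  \neg ((\neg (\neg (\exists h\, R(h)) \lor \neg (\exists f\, R(f))) \lor (\exists d\, R(d))) \land (\neg (\exists d\, R(d)) \lor \neg (\exists h\, R(h)) \lor \neg (\exists f\, R(f))))
Move each ¬ inward, flipping quantifiers it crosses:
  ((\forall h\, \neg R(h)) \lor (\forall f\, \neg R(f))) \land (\forall d\, \neg R(d)) \lor (\exists d\, R(d)) \land (\exists h\, R(h)) \land (\exists f\, R(f))
Give each quantifier a distinct variable: d↦q, h↦x1, f↦t.
  ((\forall h\, \neg R(h)) \lor (\forall f\, \neg R(f))) \land (\forall d\, \neg R(d)) \lor (\exists q\, R(q)) \land (\exists x1\, R(x1)) \land (\exists t\, R(t))
Pull the quantifiers to the front (each side's bound variable is not free in the other side):
  \forall h\, \forall f\, \forall d\, \exists q\, \exists x1\, \exists t\, ((\neg R(h) \lor \neg R(f)) \land \neg R(d) \lor R(q) \land R(x1) \land R(t))
The prefix is \forall h \forall f \forall d \exists q \exists x1 \exists t: 3 universal, 3 existential.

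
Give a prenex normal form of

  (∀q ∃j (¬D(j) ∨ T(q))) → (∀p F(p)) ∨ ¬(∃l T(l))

First replace A → B with ¬A ∨ B.
  ¬(∀q ∃j (¬D(j) ∨ T(q))) ∨ (∀p F(p)) ∨ ¬(∃l T(l))
Drive negations inward (¬∀x A ≡ ∃x ¬A, ¬∃x A ≡ ∀x ¬A, De Morgan for ∧/∨):
  (∃q ∀j (D(j) ∧ ¬T(q))) ∨ (∀p F(p)) ∨ (∀l ¬T(l))
All bound variables are already distinct, so no renaming is needed.
Finally move all quantifiers to the prefix:
  ∃q ∀j ∀p ∀l (D(j) ∧ ¬T(q) ∨ F(p) ∨ ¬T(l))

∃q ∀j ∀p ∀l (D(j) ∧ ¬T(q) ∨ F(p) ∨ ¬T(l))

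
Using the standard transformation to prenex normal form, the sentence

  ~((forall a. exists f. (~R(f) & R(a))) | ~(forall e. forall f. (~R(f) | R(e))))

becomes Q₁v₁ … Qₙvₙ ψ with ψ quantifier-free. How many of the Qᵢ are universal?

Drive negations inward (¬∀x A ≡ ∃x ¬A, ¬∃x A ≡ ∀x ¬A, De Morgan for ∧/∨):
  (exists a. forall f. (R(f) | ~R(a))) & (forall e. forall f. (~R(f) | R(e)))
Rename bound variables to avoid capture: f↦x1.
  (exists a. forall f. (R(f) | ~R(a))) & (forall e. forall x1. (~R(x1) | R(e)))
Extract every quantifier outward, since the variables are now distinct and don't occur free across branches:
  exists a. forall f. forall e. forall x1. ((R(f) | ~R(a)) & (~R(x1) | R(e)))
The prefix is exists a forall f forall e forall x1: 3 universal, 1 existential.

3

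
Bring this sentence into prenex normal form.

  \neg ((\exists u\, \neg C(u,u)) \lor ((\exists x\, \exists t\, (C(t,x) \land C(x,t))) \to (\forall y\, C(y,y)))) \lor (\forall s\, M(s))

Eliminate → and ↔ using ¬ and ∨.
  \neg ((\exists u\, \neg C(u,u)) \lor \neg (\exists x\, \exists t\, (C(t,x) \land C(x,t))) \lor (\forall y\, C(y,y))) \lor (\forall s\, M(s))
Drive negations inward (¬∀x A ≡ ∃x ¬A, ¬∃x A ≡ ∀x ¬A, De Morgan for ∧/∨):
  (\forall u\, C(u,u)) \land (\exists x\, \exists t\, (C(t,x) \land C(x,t))) \land (\exists y\, \neg C(y,y)) \lor (\forall s\, M(s))
Extract every quantifier outward, since the variables are now distinct and don't occur free across branches:
  \forall u\, \exists x\, \exists t\, \exists y\, \forall s\, (C(u,u) \land C(t,x) \land C(x,t) \land \neg C(y,y) \lor M(s))

\forall u\, \exists x\, \exists t\, \exists y\, \forall s\, (C(u,u) \land C(t,x) \land C(x,t) \land \neg C(y,y) \lor M(s))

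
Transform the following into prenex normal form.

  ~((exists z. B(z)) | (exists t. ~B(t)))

forall z. forall t. (~B(z) & B(t))

Drive negations inward (¬∀x A ≡ ∃x ¬A, ¬∃x A ≡ ∀x ¬A, De Morgan for ∧/∨):
  (forall z. ~B(z)) & (forall t. B(t))
Pull the quantifiers to the front (each side's bound variable is not free in the other side):
  forall z. forall t. (~B(z) & B(t))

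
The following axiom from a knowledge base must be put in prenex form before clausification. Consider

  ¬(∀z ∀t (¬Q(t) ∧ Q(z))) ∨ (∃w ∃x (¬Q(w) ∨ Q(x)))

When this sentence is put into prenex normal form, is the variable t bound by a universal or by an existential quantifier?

Drive negations inward (¬∀x A ≡ ∃x ¬A, ¬∃x A ≡ ∀x ¬A, De Morgan for ∧/∨):
  (∃z ∃t (Q(t) ∨ ¬Q(z))) ∨ (∃w ∃x (¬Q(w) ∨ Q(x)))
Finally move all quantifiers to the prefix:
  ∃z ∃t ∃w ∃x (Q(t) ∨ ¬Q(z) ∨ ¬Q(w) ∨ Q(x))
The quantifier ∀t sits under an odd number of negations, so it flips to ∃t.

existential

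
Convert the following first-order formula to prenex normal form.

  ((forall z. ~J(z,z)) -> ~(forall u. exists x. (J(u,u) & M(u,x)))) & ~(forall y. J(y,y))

exists z. exists u. forall x. exists y. ((J(z,z) | ~J(u,u) | ~M(u,x)) & ~J(y,y))

Rewrite implications/biconditionals: A → B as ¬A ∨ B.
  (~(forall z. ~J(z,z)) | ~(forall u. exists x. (J(u,u) & M(u,x)))) & ~(forall y. J(y,y))
Drive negations inward (¬∀x A ≡ ∃x ¬A, ¬∃x A ≡ ∀x ¬A, De Morgan for ∧/∨):
  ((exists z. J(z,z)) | (exists u. forall x. (~J(u,u) | ~M(u,x)))) & (exists y. ~J(y,y))
Pull the quantifiers to the front (each side's bound variable is not free in the other side):
  exists z. exists u. forall x. exists y. ((J(z,z) | ~J(u,u) | ~M(u,x)) & ~J(y,y))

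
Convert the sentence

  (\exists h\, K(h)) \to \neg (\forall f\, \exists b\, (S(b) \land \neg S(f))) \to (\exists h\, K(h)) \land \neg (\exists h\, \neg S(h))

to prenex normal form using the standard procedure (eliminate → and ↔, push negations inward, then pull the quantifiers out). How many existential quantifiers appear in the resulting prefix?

2

First replace A → B with ¬A ∨ B.
  \neg (\exists h\, K(h)) \lor \neg \neg (\forall f\, \exists b\, (S(b) \land \neg S(f))) \lor (\exists h\, K(h)) \land \neg (\exists h\, \neg S(h))
Push ¬ through the quantifiers and connectives to reach negation normal form:
  (\forall h\, \neg K(h)) \lor (\forall f\, \exists b\, (S(b) \land \neg S(f))) \lor (\exists h\, K(h)) \land (\forall h\, S(h))
Give each quantifier a distinct variable: h↦z1, h↦v1.
  (\forall h\, \neg K(h)) \lor (\forall f\, \exists b\, (S(b) \land \neg S(f))) \lor (\exists z1\, K(z1)) \land (\forall v1\, S(v1))
Extract every quantifier outward, since the variables are now distinct and don't occur free across branches:
  \forall h\, \forall f\, \exists b\, \exists z1\, \forall v1\, (\neg K(h) \lor S(b) \land \neg S(f) \lor K(z1) \land S(v1))
The prefix is \forall h \forall f \exists b \exists z1 \forall v1: 3 universal, 2 existential.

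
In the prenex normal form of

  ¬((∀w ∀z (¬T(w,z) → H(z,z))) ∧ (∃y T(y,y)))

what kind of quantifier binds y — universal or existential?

First replace A → B with ¬A ∨ B.
  ¬((∀w ∀z (¬¬T(w,z) ∨ H(z,z))) ∧ (∃y T(y,y)))
Move each ¬ inward, flipping quantifiers it crosses:
  (∃w ∃z (¬T(w,z) ∧ ¬H(z,z))) ∨ (∀y ¬T(y,y))
Pull the quantifiers to the front (each side's bound variable is not free in the other side):
  ∃w ∃z ∀y (¬T(w,z) ∧ ¬H(z,z) ∨ ¬T(y,y))
The quantifier ∃y sits under an odd number of negations (counting the antecedent side of each →), so it flips to ∀y.

universal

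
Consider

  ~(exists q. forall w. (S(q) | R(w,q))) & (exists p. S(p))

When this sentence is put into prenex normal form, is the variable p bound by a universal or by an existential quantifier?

existential

Drive negations inward (¬∀x A ≡ ∃x ¬A, ¬∃x A ≡ ∀x ¬A, De Morgan for ∧/∨):
  (forall q. exists w. (~S(q) & ~R(w,q))) & (exists p. S(p))
All bound variables are already distinct, so no renaming is needed.
Extract every quantifier outward, since the variables are now distinct and don't occur free across branches:
  forall q. exists w. exists p. (~S(q) & ~R(w,q) & S(p))
The quantifier exists p sits under an even number of negations, so it remains existential.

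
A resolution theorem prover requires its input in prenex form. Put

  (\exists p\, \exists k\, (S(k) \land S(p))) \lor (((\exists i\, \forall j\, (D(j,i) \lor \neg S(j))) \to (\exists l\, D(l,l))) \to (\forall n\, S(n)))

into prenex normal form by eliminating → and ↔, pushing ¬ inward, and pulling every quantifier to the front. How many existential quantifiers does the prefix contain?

Eliminate → and ↔ using ¬ and ∨.
  (\exists p\, \exists k\, (S(k) \land S(p))) \lor \neg (\neg (\exists i\, \forall j\, (D(j,i) \lor \neg S(j))) \lor (\exists l\, D(l,l))) \lor (\forall n\, S(n))
Drive negations inward (¬∀x A ≡ ∃x ¬A, ¬∃x A ≡ ∀x ¬A, De Morgan for ∧/∨):
  (\exists p\, \exists k\, (S(k) \land S(p))) \lor (\exists i\, \forall j\, (D(j,i) \lor \neg S(j))) \land (\forall l\, \neg D(l,l)) \lor (\forall n\, S(n))
Finally move all quantifiers to the prefix:
  \exists p\, \exists k\, \exists i\, \forall j\, \forall l\, \forall n\, (S(k) \land S(p) \lor (D(j,i) \lor \neg S(j)) \land \neg D(l,l) \lor S(n))
The prefix is \exists p \exists k \exists i \forall j \forall l \forall n: 3 universal, 3 existential.

3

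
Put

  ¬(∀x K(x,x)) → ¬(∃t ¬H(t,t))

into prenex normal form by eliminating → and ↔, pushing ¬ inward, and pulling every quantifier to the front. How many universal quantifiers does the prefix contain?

2

Eliminate → and ↔ using ¬ and ∨.
  ¬¬(∀x K(x,x)) ∨ ¬(∃t ¬H(t,t))
Move each ¬ inward, flipping quantifiers it crosses:
  (∀x K(x,x)) ∨ (∀t H(t,t))
Finally move all quantifiers to the prefix:
  ∀x ∀t (K(x,x) ∨ H(t,t))
The prefix is ∀x ∀t: 2 universal, 0 existential.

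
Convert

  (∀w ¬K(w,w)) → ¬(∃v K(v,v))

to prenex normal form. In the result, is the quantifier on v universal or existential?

Eliminate → and ↔ using ¬ and ∨.
  ¬(∀w ¬K(w,w)) ∨ ¬(∃v K(v,v))
Push ¬ through the quantifiers and connectives to reach negation normal form:
  (∃w K(w,w)) ∨ (∀v ¬K(v,v))
All bound variables are already distinct, so no renaming is needed.
Finally move all quantifiers to the prefix:
  ∃w ∀v (K(w,w) ∨ ¬K(v,v))
The quantifier ∃v sits under an odd number of negations (counting the antecedent side of each →), so it flips to ∀v.

universal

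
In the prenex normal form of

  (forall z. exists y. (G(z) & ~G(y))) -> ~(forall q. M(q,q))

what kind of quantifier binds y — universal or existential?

Eliminate → and ↔ using ¬ and ∨.
  ~(forall z. exists y. (G(z) & ~G(y))) | ~(forall q. M(q,q))
Push ¬ through the quantifiers and connectives to reach negation normal form:
  (exists z. forall y. (~G(z) | G(y))) | (exists q. ~M(q,q))
All bound variables are already distinct, so no renaming is needed.
Pull the quantifiers to the front (each side's bound variable is not free in the other side):
  exists z. forall y. exists q. (~G(z) | G(y) | ~M(q,q))
The quantifier exists y sits under an odd number of negations (counting the antecedent side of each →), so it flips to forall y.

universal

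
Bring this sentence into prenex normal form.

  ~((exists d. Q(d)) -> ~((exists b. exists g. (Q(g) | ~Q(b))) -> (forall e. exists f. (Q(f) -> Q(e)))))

Eliminate → and ↔ using ¬ and ∨.
  ~(~(exists d. Q(d)) | ~(~(exists b. exists g. (Q(g) | ~Q(b))) | (forall e. exists f. (~Q(f) | Q(e)))))
Push ¬ through the quantifiers and connectives to reach negation normal form:
  (exists d. Q(d)) & ((forall b. forall g. (~Q(g) & Q(b))) | (forall e. exists f. (~Q(f) | Q(e))))
All bound variables are already distinct, so no renaming is needed.
Pull the quantifiers to the front (each side's bound variable is not free in the other side):
  exists d. forall b. forall g. forall e. exists f. (Q(d) & (~Q(g) & Q(b) | ~Q(f) | Q(e)))

exists d. forall b. forall g. forall e. exists f. (Q(d) & (~Q(g) & Q(b) | ~Q(f) | Q(e)))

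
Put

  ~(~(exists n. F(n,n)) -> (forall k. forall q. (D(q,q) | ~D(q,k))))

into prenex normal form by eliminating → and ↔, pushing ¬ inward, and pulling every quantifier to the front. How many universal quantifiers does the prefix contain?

1

Rewrite implications/biconditionals: A → B as ¬A ∨ B.
  ~(~~(exists n. F(n,n)) | (forall k. forall q. (D(q,q) | ~D(q,k))))
Drive negations inward (¬∀x A ≡ ∃x ¬A, ¬∃x A ≡ ∀x ¬A, De Morgan for ∧/∨):
  (forall n. ~F(n,n)) & (exists k. exists q. (~D(q,q) & D(q,k)))
Pull the quantifiers to the front (each side's bound variable is not free in the other side):
  forall n. exists k. exists q. (~F(n,n) & ~D(q,q) & D(q,k))
The prefix is forall n exists k exists q: 1 universal, 2 existential.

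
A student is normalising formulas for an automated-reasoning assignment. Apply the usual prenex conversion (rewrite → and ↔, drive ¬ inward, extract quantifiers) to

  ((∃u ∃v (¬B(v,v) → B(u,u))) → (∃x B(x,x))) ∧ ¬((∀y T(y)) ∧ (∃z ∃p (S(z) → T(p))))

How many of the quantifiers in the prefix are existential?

First replace A → B with ¬A ∨ B.
  (¬(∃u ∃v (¬¬B(v,v) ∨ B(u,u))) ∨ (∃x B(x,x))) ∧ ¬((∀y T(y)) ∧ (∃z ∃p (¬S(z) ∨ T(p))))
Drive negations inward (¬∀x A ≡ ∃x ¬A, ¬∃x A ≡ ∀x ¬A, De Morgan for ∧/∨):
  ((∀u ∀v (¬B(v,v) ∧ ¬B(u,u))) ∨ (∃x B(x,x))) ∧ ((∃y ¬T(y)) ∨ (∀z ∀p (S(z) ∧ ¬T(p))))
Pull the quantifiers to the front (each side's bound variable is not free in the other side):
  ∀u ∀v ∃x ∃y ∀z ∀p ((¬B(v,v) ∧ ¬B(u,u) ∨ B(x,x)) ∧ (¬T(y) ∨ S(z) ∧ ¬T(p)))
The prefix is ∀u ∀v ∃x ∃y ∀z ∀p: 4 universal, 2 existential.

2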